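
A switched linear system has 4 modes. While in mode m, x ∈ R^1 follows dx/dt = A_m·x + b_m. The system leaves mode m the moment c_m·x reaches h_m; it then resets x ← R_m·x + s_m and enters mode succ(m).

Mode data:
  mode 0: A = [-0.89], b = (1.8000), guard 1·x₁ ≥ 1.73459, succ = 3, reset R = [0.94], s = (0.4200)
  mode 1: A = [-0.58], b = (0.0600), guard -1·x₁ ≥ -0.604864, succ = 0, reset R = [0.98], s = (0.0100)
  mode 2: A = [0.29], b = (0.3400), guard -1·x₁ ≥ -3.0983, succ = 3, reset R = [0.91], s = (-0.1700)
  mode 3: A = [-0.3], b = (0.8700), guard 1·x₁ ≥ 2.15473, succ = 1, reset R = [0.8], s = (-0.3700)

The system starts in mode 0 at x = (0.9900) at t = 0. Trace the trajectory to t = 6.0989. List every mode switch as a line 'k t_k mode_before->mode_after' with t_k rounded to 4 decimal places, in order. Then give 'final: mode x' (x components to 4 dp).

1 1.4350 0->3
2 1.8713 3->1
3 3.4467 1->0
4 5.2396 0->3
5 5.6758 3->1
final: 1 1.0817

Mode 0: guard c·x = 1.7346 hit at Δt = 1.4350 (t = 1.4350), x⁻ = (1.7346) → reset → x⁺ = (2.0505), jump to mode 3
Mode 3: guard c·x = 2.1547 hit at Δt = 0.4363 (t = 1.8713), x⁻ = (2.1547) → reset → x⁺ = (1.3538), jump to mode 1
Mode 1: guard c·x = -0.6049 hit at Δt = 1.5754 (t = 3.4467), x⁻ = (0.6049) → reset → x⁺ = (0.6028), jump to mode 0
Mode 0: guard c·x = 1.7346 hit at Δt = 1.7929 (t = 5.2396), x⁻ = (1.7346) → reset → x⁺ = (2.0505), jump to mode 3
Mode 3: guard c·x = 2.1547 hit at Δt = 0.4363 (t = 5.6758), x⁻ = (2.1547) → reset → x⁺ = (1.3538), jump to mode 1
Mode 1: flow for 0.4231 to horizon, guard not reached → x = (1.0817)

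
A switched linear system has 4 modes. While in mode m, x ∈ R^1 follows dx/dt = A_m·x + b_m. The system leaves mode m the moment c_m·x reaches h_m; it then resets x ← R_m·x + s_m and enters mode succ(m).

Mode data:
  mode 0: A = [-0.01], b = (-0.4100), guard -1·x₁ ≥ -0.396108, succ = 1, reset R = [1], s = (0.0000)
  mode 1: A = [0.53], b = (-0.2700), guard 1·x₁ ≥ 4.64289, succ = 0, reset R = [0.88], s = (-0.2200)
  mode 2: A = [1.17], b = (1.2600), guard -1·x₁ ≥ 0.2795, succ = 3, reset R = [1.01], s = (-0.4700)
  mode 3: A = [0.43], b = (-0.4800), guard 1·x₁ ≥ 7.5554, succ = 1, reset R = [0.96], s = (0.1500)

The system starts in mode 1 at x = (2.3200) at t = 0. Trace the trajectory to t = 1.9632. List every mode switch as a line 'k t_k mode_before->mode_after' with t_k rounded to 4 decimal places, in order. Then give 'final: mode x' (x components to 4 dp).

Mode 1: guard c·x = 4.6429 hit at Δt = 1.5575 (t = 1.5575), x⁻ = (4.6429) → reset → x⁺ = (3.8657), jump to mode 0
Mode 0: flow for 0.4057 to horizon, guard not reached → x = (3.6841)

1 1.5575 1->0
final: 0 3.6841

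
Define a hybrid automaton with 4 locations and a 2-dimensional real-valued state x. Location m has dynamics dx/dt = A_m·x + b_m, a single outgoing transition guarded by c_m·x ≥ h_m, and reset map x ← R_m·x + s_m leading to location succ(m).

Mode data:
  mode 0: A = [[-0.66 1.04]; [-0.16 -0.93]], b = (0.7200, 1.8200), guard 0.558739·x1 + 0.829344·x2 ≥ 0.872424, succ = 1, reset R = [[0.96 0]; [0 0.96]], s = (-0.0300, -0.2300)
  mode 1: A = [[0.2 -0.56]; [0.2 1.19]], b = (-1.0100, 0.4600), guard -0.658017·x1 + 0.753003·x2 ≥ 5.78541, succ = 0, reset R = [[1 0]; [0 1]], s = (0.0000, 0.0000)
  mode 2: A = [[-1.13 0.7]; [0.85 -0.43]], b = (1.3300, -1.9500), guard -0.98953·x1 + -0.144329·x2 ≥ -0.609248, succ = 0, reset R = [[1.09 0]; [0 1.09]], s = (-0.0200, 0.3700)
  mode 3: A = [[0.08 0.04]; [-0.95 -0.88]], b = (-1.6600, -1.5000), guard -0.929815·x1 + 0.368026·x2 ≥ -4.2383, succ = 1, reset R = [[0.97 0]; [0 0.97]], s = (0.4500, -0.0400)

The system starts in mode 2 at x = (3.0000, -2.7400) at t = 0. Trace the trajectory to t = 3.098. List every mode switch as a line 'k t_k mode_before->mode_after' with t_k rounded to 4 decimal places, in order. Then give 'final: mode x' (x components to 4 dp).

Mode 2: guard c·x = -0.6092 hit at Δt = 0.8861 (t = 0.8861), x⁻ = (0.9415, -2.2337) → reset → x⁺ = (1.0062, -2.0647), jump to mode 0
Mode 0: guard c·x = 0.8724 hit at Δt = 1.1828 (t = 2.0689), x⁻ = (0.7445, 0.5504) → reset → x⁺ = (0.6847, 0.2984), jump to mode 1
Mode 1: flow for 1.0291 to horizon, guard not reached → x = (-0.9384, 1.9999)

1 0.8861 2->0
2 2.0689 0->1
final: 1 -0.9384 1.9999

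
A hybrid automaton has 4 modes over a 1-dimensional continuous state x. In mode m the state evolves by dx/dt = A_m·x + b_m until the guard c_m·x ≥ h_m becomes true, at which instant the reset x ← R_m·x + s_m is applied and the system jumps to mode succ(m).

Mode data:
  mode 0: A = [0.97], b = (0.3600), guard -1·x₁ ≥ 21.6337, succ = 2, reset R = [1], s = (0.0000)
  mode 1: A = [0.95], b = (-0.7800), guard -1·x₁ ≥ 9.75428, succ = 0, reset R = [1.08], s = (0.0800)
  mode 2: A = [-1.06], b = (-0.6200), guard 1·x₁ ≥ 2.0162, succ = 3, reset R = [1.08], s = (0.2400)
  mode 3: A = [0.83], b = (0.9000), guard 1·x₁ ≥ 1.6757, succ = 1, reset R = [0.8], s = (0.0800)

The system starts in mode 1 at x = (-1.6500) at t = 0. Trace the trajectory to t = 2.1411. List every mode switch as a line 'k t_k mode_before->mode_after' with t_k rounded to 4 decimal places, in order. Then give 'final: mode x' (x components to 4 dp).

1 1.5304 1->0
final: 0 -18.6050

Mode 1: guard c·x = 9.7543 hit at Δt = 1.5304 (t = 1.5304), x⁻ = (-9.7543) → reset → x⁺ = (-10.4546), jump to mode 0
Mode 0: flow for 0.6107 to horizon, guard not reached → x = (-18.6050)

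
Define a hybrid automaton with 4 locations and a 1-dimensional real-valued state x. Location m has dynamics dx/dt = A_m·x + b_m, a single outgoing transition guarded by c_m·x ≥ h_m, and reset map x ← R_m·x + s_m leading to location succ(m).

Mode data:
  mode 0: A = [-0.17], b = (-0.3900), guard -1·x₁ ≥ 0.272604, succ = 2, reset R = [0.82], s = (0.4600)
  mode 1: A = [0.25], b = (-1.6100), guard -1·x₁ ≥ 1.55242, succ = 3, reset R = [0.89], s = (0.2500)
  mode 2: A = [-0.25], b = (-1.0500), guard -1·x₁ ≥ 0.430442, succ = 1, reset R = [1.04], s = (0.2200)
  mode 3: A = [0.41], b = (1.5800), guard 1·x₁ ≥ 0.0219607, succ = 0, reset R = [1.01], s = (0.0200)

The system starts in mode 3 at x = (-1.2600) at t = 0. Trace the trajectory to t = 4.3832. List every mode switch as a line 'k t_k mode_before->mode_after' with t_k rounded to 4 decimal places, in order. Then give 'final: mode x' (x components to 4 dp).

Mode 3: guard c·x = 0.0220 hit at Δt = 0.9796 (t = 0.9796), x⁻ = (0.0220) → reset → x⁺ = (0.0422), jump to mode 0
Mode 0: guard c·x = 0.2726 hit at Δt = 0.8513 (t = 1.8309), x⁻ = (-0.2726) → reset → x⁺ = (0.2365), jump to mode 2
Mode 2: guard c·x = 0.4304 hit at Δt = 0.6516 (t = 2.4825), x⁻ = (-0.4304) → reset → x⁺ = (-0.2277), jump to mode 1
Mode 1: guard c·x = 1.5524 hit at Δt = 0.7249 (t = 3.2074), x⁻ = (-1.5524) → reset → x⁺ = (-1.1317), jump to mode 3
Mode 3: guard c·x = 0.0220 hit at Δt = 0.8618 (t = 4.0692), x⁻ = (0.0220) → reset → x⁺ = (0.0422), jump to mode 0
Mode 0: flow for 0.3140 to horizon, guard not reached → x = (-0.0793)

1 0.9796 3->0
2 1.8309 0->2
3 2.4825 2->1
4 3.2074 1->3
5 4.0692 3->0
final: 0 -0.0793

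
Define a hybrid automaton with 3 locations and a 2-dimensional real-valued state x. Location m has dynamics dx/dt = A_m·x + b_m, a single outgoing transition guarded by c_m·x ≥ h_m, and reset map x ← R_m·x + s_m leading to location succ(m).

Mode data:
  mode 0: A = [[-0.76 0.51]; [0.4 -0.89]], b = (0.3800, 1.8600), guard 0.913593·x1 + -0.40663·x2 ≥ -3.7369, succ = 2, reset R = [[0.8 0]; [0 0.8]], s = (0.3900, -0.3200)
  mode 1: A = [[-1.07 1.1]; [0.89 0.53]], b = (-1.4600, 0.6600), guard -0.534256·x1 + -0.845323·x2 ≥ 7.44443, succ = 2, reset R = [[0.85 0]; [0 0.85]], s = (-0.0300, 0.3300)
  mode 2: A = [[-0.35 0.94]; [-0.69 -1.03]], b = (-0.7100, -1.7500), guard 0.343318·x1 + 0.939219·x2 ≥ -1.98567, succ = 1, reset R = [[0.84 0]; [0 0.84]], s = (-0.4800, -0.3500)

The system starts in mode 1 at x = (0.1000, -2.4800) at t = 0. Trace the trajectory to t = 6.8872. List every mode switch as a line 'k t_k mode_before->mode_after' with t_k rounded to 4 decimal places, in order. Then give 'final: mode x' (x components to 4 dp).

1 1.1930 1->2
2 2.4163 2->1
3 3.5264 1->2
4 4.6578 2->1
5 5.7635 1->2
final: 2 -5.1185 -0.2532

Mode 1: guard c·x = 7.4444 hit at Δt = 1.1930 (t = 1.1930), x⁻ = (-4.0711, -6.2336) → reset → x⁺ = (-3.4904, -4.9686), jump to mode 2
Mode 2: guard c·x = -1.9857 hit at Δt = 1.2233 (t = 2.4163), x⁻ = (-4.9285, -0.3126) → reset → x⁺ = (-4.6199, -0.6126), jump to mode 1
Mode 1: guard c·x = 7.4444 hit at Δt = 1.1102 (t = 3.5264), x⁻ = (-4.8008, -5.7724) → reset → x⁺ = (-4.1107, -4.5766), jump to mode 2
Mode 2: guard c·x = -1.9857 hit at Δt = 1.1314 (t = 4.6578), x⁻ = (-5.1075, -0.2472) → reset → x⁺ = (-4.7703, -0.5577), jump to mode 1
Mode 1: guard c·x = 7.4444 hit at Δt = 1.1057 (t = 5.7635), x⁻ = (-4.8281, -5.7552) → reset → x⁺ = (-4.1339, -4.5619), jump to mode 2
Mode 2: flow for 1.1237 to horizon, guard not reached → x = (-5.1185, -0.2532)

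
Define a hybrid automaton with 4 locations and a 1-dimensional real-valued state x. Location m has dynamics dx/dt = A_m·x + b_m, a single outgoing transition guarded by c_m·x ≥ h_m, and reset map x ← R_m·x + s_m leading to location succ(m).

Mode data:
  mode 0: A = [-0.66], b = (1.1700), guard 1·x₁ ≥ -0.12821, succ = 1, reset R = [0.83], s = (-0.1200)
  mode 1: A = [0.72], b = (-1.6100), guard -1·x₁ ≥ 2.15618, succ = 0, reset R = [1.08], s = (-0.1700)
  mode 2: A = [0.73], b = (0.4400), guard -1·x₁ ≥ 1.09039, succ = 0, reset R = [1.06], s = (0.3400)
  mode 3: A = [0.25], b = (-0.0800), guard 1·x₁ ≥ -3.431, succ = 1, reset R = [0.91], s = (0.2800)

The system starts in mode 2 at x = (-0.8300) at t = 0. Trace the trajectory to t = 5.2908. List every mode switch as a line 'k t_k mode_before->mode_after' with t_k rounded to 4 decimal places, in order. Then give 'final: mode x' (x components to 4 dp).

1 1.0459 2->0
2 1.5137 0->1
3 2.3174 1->0
4 3.5441 0->1
5 4.3478 1->0
final: 0 -0.5195

Mode 2: guard c·x = 1.0904 hit at Δt = 1.0459 (t = 1.0459), x⁻ = (-1.0904) → reset → x⁺ = (-0.8158), jump to mode 0
Mode 0: guard c·x = -0.1282 hit at Δt = 0.4678 (t = 1.5137), x⁻ = (-0.1282) → reset → x⁺ = (-0.2264), jump to mode 1
Mode 1: guard c·x = 2.1562 hit at Δt = 0.8037 (t = 2.3174), x⁻ = (-2.1562) → reset → x⁺ = (-2.4987), jump to mode 0
Mode 0: guard c·x = -0.1282 hit at Δt = 1.2267 (t = 3.5441), x⁻ = (-0.1282) → reset → x⁺ = (-0.2264), jump to mode 1
Mode 1: guard c·x = 2.1562 hit at Δt = 0.8037 (t = 4.3478), x⁻ = (-2.1562) → reset → x⁺ = (-2.4987), jump to mode 0
Mode 0: flow for 0.9430 to horizon, guard not reached → x = (-0.5195)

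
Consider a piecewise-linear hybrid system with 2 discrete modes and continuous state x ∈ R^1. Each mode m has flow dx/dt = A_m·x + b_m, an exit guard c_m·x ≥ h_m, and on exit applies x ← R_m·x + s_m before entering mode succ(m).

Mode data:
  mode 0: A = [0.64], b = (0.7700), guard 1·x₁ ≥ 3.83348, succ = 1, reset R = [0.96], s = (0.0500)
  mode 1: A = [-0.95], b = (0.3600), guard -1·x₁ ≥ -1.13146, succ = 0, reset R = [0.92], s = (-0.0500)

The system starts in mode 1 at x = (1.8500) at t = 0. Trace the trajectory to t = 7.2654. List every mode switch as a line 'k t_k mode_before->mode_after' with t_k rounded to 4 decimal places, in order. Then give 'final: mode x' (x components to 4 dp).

Mode 1: guard c·x = -1.1315 hit at Δt = 0.7056 (t = 0.7056), x⁻ = (1.1315) → reset → x⁺ = (0.9909), jump to mode 0
Mode 0: guard c·x = 3.8335 hit at Δt = 1.2984 (t = 2.0040), x⁻ = (3.8335) → reset → x⁺ = (3.7301), jump to mode 1
Mode 1: guard c·x = -1.1315 hit at Δt = 1.5723 (t = 3.5763), x⁻ = (1.1315) → reset → x⁺ = (0.9909), jump to mode 0
Mode 0: guard c·x = 3.8335 hit at Δt = 1.2984 (t = 4.8747), x⁻ = (3.8335) → reset → x⁺ = (3.7301), jump to mode 1
Mode 1: guard c·x = -1.1315 hit at Δt = 1.5723 (t = 6.4469), x⁻ = (1.1315) → reset → x⁺ = (0.9909), jump to mode 0
Mode 0: flow for 0.8185 to horizon, guard not reached → x = (2.5015)

1 0.7056 1->0
2 2.0040 0->1
3 3.5763 1->0
4 4.8747 0->1
5 6.4469 1->0
final: 0 2.5015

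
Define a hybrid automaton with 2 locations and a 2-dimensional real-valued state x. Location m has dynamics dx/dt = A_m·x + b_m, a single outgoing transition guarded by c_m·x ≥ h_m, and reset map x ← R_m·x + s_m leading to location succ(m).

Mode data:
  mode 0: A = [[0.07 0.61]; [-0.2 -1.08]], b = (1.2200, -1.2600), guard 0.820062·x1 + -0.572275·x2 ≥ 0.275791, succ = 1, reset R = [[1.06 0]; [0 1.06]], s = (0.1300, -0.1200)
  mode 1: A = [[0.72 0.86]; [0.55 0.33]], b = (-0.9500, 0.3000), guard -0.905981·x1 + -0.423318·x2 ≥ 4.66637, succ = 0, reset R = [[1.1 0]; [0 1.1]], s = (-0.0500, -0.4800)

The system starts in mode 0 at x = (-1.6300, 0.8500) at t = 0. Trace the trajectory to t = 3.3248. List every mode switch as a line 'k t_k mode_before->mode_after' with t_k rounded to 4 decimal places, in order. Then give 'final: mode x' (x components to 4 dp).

1 1.3344 0->1
2 2.7073 1->0
final: 0 -4.8918 -1.5516

Mode 0: guard c·x = 0.2758 hit at Δt = 1.3344 (t = 1.3344), x⁻ = (-0.0857, -0.6047) → reset → x⁺ = (0.0392, -0.7610), jump to mode 1
Mode 1: guard c·x = 4.6664 hit at Δt = 1.3729 (t = 2.7073), x⁻ = (-4.1809, -2.0754) → reset → x⁺ = (-4.6490, -2.7629), jump to mode 0
Mode 0: flow for 0.6175 to horizon, guard not reached → x = (-4.8918, -1.5516)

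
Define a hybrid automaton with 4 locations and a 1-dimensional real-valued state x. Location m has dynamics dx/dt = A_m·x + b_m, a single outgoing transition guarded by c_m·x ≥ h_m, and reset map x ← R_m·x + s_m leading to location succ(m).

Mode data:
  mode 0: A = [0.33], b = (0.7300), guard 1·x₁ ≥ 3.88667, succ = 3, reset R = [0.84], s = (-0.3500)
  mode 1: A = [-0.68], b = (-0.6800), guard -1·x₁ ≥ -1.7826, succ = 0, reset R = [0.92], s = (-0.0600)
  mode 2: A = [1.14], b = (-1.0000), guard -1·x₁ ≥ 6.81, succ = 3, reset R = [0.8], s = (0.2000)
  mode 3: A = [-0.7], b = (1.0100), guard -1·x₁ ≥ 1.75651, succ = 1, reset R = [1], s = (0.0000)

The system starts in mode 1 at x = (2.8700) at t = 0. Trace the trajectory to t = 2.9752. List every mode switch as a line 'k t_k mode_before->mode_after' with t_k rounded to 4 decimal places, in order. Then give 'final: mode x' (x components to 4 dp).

1 0.4851 1->0
2 1.9250 0->3
final: 3 2.1486

Mode 1: guard c·x = -1.7826 hit at Δt = 0.4851 (t = 0.4851), x⁻ = (1.7826) → reset → x⁺ = (1.5800), jump to mode 0
Mode 0: guard c·x = 3.8867 hit at Δt = 1.4399 (t = 1.9250), x⁻ = (3.8867) → reset → x⁺ = (2.9148), jump to mode 3
Mode 3: flow for 1.0502 to horizon, guard not reached → x = (2.1486)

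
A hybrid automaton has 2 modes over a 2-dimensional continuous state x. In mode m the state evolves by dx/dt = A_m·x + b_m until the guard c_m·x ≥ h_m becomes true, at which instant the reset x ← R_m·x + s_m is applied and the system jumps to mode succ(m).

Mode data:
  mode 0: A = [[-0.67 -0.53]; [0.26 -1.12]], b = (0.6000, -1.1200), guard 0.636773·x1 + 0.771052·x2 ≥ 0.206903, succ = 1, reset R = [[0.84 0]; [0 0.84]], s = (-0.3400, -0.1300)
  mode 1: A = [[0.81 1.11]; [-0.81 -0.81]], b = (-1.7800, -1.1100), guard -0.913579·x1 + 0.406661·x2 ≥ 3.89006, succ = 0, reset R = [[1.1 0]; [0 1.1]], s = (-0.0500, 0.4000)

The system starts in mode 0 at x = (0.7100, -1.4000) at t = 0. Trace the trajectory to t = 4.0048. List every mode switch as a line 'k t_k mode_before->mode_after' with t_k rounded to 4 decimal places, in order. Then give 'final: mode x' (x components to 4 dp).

1 1.5327 0->1
2 2.8692 1->0
final: 0 -1.4679 -1.0394

Mode 0: guard c·x = 0.2069 hit at Δt = 1.5327 (t = 1.5327), x⁻ = (1.3469, -0.8440) → reset → x⁺ = (0.7914, -0.8389), jump to mode 1
Mode 1: guard c·x = 3.8901 hit at Δt = 1.3365 (t = 2.8692), x⁻ = (-4.2482, 0.0221) → reset → x⁺ = (-4.7230, 0.4244), jump to mode 0
Mode 0: flow for 1.1356 to horizon, guard not reached → x = (-1.4679, -1.0394)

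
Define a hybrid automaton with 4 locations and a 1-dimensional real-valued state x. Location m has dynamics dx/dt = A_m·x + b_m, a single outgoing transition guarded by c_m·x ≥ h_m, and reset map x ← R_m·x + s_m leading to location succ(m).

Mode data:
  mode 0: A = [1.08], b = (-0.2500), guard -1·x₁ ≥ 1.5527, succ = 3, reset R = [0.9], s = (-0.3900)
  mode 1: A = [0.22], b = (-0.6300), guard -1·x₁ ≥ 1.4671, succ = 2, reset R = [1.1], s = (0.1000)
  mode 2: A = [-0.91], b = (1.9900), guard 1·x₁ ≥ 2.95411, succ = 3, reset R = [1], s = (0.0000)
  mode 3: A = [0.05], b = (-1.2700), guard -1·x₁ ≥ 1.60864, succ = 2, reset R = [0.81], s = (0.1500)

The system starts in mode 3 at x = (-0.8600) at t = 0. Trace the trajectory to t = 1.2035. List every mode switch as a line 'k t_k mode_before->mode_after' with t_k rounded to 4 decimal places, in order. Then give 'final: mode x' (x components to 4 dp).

Mode 3: guard c·x = 1.6086 hit at Δt = 0.5622 (t = 0.5622), x⁻ = (-1.6086) → reset → x⁺ = (-1.1530), jump to mode 2
Mode 2: flow for 0.6413 to horizon, guard not reached → x = (0.3235)

1 0.5622 3->2
final: 2 0.3235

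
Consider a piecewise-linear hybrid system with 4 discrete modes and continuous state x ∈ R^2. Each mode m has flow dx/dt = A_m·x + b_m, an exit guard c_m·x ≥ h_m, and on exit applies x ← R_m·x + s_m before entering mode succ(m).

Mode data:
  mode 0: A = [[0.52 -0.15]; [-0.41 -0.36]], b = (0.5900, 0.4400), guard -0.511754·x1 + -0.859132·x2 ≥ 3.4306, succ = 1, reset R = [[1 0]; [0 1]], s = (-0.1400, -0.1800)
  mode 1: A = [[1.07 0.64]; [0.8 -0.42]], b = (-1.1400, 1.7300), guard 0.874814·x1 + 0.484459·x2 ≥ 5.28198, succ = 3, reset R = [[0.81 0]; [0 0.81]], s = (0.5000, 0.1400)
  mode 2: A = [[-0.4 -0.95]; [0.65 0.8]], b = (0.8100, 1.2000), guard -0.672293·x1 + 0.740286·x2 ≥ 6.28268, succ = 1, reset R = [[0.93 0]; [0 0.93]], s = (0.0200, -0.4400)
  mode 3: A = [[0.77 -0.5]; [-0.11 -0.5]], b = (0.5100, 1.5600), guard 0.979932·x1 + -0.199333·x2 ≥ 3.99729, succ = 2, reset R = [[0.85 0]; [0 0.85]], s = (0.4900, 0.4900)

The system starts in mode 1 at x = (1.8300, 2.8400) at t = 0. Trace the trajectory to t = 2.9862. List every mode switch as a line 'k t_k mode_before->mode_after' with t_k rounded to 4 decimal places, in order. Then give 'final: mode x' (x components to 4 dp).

1 0.4994 1->3
2 1.0673 3->2
3 1.8042 2->1
4 2.1508 1->3
final: 3 1.2015 5.0145

Mode 1: guard c·x = 5.2820 hit at Δt = 0.4994 (t = 0.4994), x⁻ = (3.7874, 4.0637) → reset → x⁺ = (3.5678, 3.4316), jump to mode 3
Mode 3: guard c·x = 3.9973 hit at Δt = 0.5679 (t = 1.0673), x⁻ = (4.7159, 3.1305) → reset → x⁺ = (4.4986, 3.1509), jump to mode 2
Mode 2: guard c·x = 6.2827 hit at Δt = 0.7369 (t = 1.8042), x⁻ = (0.2503, 8.7142) → reset → x⁺ = (0.2528, 7.6642), jump to mode 1
Mode 1: guard c·x = 5.2820 hit at Δt = 0.3466 (t = 2.1508), x⁻ = (1.9089, 7.4558) → reset → x⁺ = (2.0462, 6.1792), jump to mode 3
Mode 3: flow for 0.8354 to horizon, guard not reached → x = (1.2015, 5.0145)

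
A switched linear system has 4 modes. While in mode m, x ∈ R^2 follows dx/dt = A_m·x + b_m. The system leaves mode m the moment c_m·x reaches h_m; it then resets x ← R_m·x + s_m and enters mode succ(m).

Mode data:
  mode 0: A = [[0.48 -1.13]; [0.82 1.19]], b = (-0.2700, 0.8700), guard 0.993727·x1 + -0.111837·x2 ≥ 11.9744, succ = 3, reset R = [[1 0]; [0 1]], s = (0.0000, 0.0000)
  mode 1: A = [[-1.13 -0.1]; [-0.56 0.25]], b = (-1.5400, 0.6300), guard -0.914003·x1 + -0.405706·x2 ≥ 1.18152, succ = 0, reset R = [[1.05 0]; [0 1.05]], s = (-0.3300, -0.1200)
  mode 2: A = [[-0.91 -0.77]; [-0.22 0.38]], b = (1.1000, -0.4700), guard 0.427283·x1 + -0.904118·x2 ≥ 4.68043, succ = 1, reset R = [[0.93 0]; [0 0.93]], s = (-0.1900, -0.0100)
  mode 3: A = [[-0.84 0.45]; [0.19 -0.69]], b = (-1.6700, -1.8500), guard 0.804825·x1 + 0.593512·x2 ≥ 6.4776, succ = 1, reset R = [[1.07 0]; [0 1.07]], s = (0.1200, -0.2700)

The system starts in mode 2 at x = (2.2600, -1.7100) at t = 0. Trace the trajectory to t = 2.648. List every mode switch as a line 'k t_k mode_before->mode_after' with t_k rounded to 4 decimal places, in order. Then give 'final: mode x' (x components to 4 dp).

Mode 2: guard c·x = 4.6804 hit at Δt = 0.9927 (t = 0.9927), x⁻ = (3.0428, -3.7388) → reset → x⁺ = (2.6398, -3.4871), jump to mode 1
Mode 1: guard c·x = 1.1815 hit at Δt = 0.7076 (t = 1.7003), x⁻ = (0.6322, -4.3366) → reset → x⁺ = (0.3338, -4.6734), jump to mode 0
Mode 0: flow for 0.9477 to horizon, guard not reached → x = (9.0552, -8.2366)

1 0.9927 2->1
2 1.7003 1->0
final: 0 9.0552 -8.2366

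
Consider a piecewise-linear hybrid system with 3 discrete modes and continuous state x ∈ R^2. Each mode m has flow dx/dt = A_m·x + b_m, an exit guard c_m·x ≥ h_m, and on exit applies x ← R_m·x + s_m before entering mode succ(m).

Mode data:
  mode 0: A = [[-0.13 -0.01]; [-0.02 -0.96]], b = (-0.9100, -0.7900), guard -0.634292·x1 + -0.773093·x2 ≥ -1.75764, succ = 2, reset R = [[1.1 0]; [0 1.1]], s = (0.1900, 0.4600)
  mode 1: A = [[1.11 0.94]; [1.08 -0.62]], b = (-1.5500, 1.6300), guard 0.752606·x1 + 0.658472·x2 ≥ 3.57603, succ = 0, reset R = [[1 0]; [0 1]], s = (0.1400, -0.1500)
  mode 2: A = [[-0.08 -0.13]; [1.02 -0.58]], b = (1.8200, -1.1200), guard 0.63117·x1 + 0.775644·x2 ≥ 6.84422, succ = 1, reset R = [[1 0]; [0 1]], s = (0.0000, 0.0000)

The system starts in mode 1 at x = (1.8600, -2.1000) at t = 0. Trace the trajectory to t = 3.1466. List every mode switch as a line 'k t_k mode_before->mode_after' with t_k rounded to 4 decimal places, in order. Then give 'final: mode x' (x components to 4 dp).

Mode 1: guard c·x = 3.5760 hit at Δt = 1.2918 (t = 1.2918), x⁻ = (2.7582, 2.2783) → reset → x⁺ = (2.8982, 2.1283), jump to mode 0
Mode 0: guard c·x = -1.7576 hit at Δt = 0.7209 (t = 2.0127), x⁻ = (2.0039, 0.6294) → reset → x⁺ = (2.3943, 1.1524), jump to mode 2
Mode 2: flow for 1.1339 to horizon, guard not reached → x = (3.9161, 2.4339)

1 1.2918 1->0
2 2.0127 0->2
final: 2 3.9161 2.4339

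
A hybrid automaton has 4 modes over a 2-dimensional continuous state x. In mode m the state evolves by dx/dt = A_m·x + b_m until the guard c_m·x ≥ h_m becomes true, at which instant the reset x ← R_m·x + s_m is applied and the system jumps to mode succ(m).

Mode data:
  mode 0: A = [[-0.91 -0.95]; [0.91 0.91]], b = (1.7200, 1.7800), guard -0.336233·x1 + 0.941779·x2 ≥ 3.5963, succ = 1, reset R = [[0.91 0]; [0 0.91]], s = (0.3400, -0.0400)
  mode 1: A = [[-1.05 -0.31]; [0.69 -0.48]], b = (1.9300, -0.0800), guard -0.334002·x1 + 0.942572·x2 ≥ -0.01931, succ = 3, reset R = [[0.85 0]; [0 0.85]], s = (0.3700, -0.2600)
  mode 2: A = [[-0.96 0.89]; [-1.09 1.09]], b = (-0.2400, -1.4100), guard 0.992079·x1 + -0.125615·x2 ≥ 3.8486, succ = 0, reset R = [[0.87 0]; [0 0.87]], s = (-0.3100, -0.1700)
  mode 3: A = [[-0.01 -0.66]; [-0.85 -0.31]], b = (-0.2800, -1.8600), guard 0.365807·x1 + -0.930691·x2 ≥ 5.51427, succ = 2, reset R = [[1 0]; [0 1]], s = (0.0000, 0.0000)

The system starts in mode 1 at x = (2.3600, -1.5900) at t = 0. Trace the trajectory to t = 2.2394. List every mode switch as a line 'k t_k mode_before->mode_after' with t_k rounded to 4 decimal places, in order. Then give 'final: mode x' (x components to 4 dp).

1 1.4402 1->3
final: 3 2.3449 -2.3252

Mode 1: guard c·x = -0.0193 hit at Δt = 1.4402 (t = 1.4402), x⁻ = (1.9593, 0.6738) → reset → x⁺ = (2.0354, 0.3127), jump to mode 3
Mode 3: flow for 0.7992 to horizon, guard not reached → x = (2.3449, -2.3252)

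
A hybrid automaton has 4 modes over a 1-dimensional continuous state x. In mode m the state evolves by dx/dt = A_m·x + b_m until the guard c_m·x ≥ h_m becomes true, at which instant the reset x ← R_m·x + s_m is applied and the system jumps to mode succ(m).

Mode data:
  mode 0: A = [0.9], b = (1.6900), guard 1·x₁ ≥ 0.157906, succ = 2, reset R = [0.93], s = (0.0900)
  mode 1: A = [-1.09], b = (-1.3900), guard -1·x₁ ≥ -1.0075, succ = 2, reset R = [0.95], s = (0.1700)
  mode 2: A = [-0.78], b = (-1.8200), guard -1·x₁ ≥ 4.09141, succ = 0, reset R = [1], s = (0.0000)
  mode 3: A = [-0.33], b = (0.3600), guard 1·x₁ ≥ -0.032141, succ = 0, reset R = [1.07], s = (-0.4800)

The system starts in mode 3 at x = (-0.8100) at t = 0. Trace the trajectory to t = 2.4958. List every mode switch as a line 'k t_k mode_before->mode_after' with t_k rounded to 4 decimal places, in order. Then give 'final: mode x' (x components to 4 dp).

1 1.5948 3->0
2 2.0402 0->2
final: 2 -0.5319

Mode 3: guard c·x = -0.0321 hit at Δt = 1.5948 (t = 1.5948), x⁻ = (-0.0321) → reset → x⁺ = (-0.5144), jump to mode 0
Mode 0: guard c·x = 0.1579 hit at Δt = 0.4454 (t = 2.0402), x⁻ = (0.1579) → reset → x⁺ = (0.2369), jump to mode 2
Mode 2: flow for 0.4556 to horizon, guard not reached → x = (-0.5319)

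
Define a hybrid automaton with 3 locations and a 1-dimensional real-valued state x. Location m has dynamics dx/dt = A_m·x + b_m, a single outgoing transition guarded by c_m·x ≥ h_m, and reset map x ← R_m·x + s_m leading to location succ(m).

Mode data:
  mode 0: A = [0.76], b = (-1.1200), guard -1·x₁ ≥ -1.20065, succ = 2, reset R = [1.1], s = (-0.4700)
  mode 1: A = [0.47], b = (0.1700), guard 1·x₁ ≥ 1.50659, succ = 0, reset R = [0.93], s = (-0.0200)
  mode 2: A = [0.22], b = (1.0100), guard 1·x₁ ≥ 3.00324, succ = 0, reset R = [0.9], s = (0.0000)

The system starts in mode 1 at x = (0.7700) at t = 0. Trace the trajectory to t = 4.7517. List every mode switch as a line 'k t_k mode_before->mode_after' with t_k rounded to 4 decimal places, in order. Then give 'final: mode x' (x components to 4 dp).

1 1.0666 1->0
2 2.4900 0->2
3 4.0050 2->0
final: 0 3.6418

Mode 1: guard c·x = 1.5066 hit at Δt = 1.0666 (t = 1.0666), x⁻ = (1.5066) → reset → x⁺ = (1.3811), jump to mode 0
Mode 0: guard c·x = -1.2006 hit at Δt = 1.4234 (t = 2.4900), x⁻ = (1.2007) → reset → x⁺ = (0.8507), jump to mode 2
Mode 2: guard c·x = 3.0032 hit at Δt = 1.5150 (t = 4.0050), x⁻ = (3.0032) → reset → x⁺ = (2.7029), jump to mode 0
Mode 0: flow for 0.7467 to horizon, guard not reached → x = (3.6418)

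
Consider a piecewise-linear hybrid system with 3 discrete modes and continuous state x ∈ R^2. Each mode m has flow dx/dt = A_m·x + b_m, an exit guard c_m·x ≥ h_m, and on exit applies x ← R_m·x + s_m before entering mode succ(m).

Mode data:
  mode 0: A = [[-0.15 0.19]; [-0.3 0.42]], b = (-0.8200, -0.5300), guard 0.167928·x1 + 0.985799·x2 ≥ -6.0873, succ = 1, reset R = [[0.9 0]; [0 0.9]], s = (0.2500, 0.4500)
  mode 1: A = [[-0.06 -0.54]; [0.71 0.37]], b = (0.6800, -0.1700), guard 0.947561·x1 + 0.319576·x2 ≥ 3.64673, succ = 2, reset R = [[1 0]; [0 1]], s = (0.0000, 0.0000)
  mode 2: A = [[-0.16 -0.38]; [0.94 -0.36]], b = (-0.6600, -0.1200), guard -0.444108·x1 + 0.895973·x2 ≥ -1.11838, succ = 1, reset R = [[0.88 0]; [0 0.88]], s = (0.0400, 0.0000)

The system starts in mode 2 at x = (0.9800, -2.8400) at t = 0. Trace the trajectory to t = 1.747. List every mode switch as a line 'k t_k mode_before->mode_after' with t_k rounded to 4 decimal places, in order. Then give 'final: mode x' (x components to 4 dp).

1 1.4001 2->1
final: 1 1.0727 -0.6954

Mode 2: guard c·x = -1.1184 hit at Δt = 1.4001 (t = 1.4001), x⁻ = (0.7697, -0.8667) → reset → x⁺ = (0.7174, -0.7627), jump to mode 1
Mode 1: flow for 0.3469 to horizon, guard not reached → x = (1.0727, -0.6954)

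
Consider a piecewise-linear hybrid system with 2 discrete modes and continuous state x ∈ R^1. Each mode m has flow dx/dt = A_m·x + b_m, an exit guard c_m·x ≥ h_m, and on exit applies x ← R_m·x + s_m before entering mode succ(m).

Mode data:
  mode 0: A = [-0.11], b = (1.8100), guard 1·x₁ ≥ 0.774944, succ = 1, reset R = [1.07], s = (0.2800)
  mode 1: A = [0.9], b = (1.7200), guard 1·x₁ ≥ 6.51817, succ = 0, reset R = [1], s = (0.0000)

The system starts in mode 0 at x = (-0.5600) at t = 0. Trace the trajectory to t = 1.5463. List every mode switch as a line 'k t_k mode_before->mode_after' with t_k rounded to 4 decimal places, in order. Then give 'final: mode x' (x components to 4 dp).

Mode 0: guard c·x = 0.7749 hit at Δt = 0.7428 (t = 0.7428), x⁻ = (0.7749) → reset → x⁺ = (1.1092), jump to mode 1
Mode 1: flow for 0.8035 to horizon, guard not reached → x = (4.3135)

1 0.7428 0->1
final: 1 4.3135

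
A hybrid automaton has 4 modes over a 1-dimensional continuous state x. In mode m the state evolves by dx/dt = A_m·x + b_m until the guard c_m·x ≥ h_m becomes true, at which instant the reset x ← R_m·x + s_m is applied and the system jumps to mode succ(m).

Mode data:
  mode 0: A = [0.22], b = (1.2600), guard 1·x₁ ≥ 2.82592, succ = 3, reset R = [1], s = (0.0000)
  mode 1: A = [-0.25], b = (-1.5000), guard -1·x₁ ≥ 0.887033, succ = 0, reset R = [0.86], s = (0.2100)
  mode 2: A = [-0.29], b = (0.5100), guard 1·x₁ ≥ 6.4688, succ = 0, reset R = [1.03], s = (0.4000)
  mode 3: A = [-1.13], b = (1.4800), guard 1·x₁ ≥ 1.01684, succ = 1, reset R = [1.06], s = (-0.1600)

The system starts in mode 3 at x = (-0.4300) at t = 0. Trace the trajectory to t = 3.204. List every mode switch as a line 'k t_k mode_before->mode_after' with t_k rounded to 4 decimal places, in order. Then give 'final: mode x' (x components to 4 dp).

1 1.5767 3->1
2 2.7860 1->0
final: 0 -0.0544

Mode 3: guard c·x = 1.0168 hit at Δt = 1.5767 (t = 1.5767), x⁻ = (1.0168) → reset → x⁺ = (0.9179), jump to mode 1
Mode 1: guard c·x = 0.8870 hit at Δt = 1.2093 (t = 2.7860), x⁻ = (-0.8870) → reset → x⁺ = (-0.5528), jump to mode 0
Mode 0: flow for 0.4180 to horizon, guard not reached → x = (-0.0544)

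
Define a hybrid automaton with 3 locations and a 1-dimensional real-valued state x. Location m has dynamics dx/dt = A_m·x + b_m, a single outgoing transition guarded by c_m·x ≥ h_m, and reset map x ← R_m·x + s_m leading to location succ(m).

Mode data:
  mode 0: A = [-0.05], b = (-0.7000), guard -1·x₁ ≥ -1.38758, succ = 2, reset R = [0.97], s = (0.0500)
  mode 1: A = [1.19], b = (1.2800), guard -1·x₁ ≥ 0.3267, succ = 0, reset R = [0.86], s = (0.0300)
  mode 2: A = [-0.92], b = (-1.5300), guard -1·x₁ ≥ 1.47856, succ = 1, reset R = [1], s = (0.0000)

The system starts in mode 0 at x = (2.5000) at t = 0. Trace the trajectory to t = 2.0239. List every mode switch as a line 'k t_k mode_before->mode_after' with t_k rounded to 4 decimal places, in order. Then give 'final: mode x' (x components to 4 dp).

Mode 0: guard c·x = -1.3876 hit at Δt = 1.3960 (t = 1.3960), x⁻ = (1.3876) → reset → x⁺ = (1.3960), jump to mode 2
Mode 2: flow for 0.6279 to horizon, guard not reached → x = (0.0537)

1 1.3960 0->2
final: 2 0.0537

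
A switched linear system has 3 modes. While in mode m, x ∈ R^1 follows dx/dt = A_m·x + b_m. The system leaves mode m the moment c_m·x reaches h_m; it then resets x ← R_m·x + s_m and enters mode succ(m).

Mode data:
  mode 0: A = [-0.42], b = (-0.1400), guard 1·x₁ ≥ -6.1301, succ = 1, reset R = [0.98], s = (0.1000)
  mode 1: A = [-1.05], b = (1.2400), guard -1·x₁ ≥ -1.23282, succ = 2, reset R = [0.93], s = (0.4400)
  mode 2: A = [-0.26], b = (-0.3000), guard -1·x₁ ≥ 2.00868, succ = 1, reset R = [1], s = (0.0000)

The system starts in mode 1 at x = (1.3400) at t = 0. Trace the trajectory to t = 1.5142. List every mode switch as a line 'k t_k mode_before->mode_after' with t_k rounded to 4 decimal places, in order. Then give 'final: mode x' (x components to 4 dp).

1 1.0672 1->2
final: 2 1.2858

Mode 1: guard c·x = -1.2328 hit at Δt = 1.0672 (t = 1.0672), x⁻ = (1.2328) → reset → x⁺ = (1.5865), jump to mode 2
Mode 2: flow for 0.4470 to horizon, guard not reached → x = (1.2858)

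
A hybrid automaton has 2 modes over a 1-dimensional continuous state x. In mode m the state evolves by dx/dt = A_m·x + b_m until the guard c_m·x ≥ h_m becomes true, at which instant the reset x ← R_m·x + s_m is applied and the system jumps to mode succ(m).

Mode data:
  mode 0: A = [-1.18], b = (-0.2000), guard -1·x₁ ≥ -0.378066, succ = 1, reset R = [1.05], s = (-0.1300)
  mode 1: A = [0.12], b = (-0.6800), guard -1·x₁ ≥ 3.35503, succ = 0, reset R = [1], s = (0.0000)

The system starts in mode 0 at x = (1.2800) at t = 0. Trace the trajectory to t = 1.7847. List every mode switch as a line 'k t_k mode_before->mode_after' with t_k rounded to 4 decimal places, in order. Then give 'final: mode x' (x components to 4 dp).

Mode 0: guard c·x = -0.3781 hit at Δt = 0.8250 (t = 0.8250), x⁻ = (0.3781) → reset → x⁺ = (0.2670), jump to mode 1
Mode 1: flow for 0.9597 to horizon, guard not reached → x = (-0.3921)

1 0.8250 0->1
final: 1 -0.3921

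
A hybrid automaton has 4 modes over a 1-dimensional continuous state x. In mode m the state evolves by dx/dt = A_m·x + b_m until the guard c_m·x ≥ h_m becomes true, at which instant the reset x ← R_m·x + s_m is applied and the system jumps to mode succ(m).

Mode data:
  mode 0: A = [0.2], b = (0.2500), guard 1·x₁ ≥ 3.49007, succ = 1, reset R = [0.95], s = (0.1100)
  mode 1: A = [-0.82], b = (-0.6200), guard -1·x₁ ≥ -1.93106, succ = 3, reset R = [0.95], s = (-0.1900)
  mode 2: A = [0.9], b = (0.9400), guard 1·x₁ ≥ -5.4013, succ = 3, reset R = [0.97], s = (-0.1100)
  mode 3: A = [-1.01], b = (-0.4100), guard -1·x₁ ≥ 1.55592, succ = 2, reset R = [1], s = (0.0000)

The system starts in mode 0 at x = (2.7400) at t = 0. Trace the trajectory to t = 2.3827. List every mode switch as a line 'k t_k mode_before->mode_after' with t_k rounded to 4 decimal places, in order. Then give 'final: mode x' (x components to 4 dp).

Mode 0: guard c·x = 3.4901 hit at Δt = 0.8613 (t = 0.8613), x⁻ = (3.4901) → reset → x⁺ = (3.4256), jump to mode 1
Mode 1: guard c·x = -1.9311 hit at Δt = 0.5393 (t = 1.4006), x⁻ = (1.9311) → reset → x⁺ = (1.6445), jump to mode 3
Mode 3: flow for 0.9821 to horizon, guard not reached → x = (0.3545)

1 0.8613 0->1
2 1.4006 1->3
final: 3 0.3545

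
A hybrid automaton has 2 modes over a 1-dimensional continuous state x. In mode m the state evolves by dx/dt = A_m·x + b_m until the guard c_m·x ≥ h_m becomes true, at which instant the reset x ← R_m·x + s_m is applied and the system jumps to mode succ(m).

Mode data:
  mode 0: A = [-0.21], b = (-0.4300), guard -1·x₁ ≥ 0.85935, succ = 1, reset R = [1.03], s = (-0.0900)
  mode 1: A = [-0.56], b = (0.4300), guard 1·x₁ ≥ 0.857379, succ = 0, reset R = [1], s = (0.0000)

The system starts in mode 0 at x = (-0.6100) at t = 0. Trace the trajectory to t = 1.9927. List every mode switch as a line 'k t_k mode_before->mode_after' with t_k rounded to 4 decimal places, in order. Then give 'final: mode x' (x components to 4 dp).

1 0.9071 0->1
final: 1 -0.1812

Mode 0: guard c·x = 0.8593 hit at Δt = 0.9071 (t = 0.9071), x⁻ = (-0.8593) → reset → x⁺ = (-0.9751), jump to mode 1
Mode 1: flow for 1.0856 to horizon, guard not reached → x = (-0.1812)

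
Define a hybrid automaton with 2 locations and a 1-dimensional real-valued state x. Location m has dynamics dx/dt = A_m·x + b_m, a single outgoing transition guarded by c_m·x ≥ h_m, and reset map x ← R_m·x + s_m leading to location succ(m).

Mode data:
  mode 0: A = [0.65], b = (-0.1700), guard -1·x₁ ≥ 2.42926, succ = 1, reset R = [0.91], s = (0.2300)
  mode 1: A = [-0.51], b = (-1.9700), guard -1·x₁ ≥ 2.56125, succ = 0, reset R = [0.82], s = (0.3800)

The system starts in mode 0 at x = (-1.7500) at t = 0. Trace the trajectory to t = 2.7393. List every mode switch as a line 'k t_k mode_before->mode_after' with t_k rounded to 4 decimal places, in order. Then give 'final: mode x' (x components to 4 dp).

1 0.4476 0->1
2 1.1709 1->0
3 1.6414 0->1
4 2.3647 1->0
final: 0 -2.2665

Mode 0: guard c·x = 2.4293 hit at Δt = 0.4476 (t = 0.4476), x⁻ = (-2.4293) → reset → x⁺ = (-1.9806), jump to mode 1
Mode 1: guard c·x = 2.5612 hit at Δt = 0.7233 (t = 1.1709), x⁻ = (-2.5612) → reset → x⁺ = (-1.7202), jump to mode 0
Mode 0: guard c·x = 2.4293 hit at Δt = 0.4705 (t = 1.6414), x⁻ = (-2.4293) → reset → x⁺ = (-1.9806), jump to mode 1
Mode 1: guard c·x = 2.5612 hit at Δt = 0.7233 (t = 2.3647), x⁻ = (-2.5612) → reset → x⁺ = (-1.7202), jump to mode 0
Mode 0: flow for 0.3746 to horizon, guard not reached → x = (-2.2665)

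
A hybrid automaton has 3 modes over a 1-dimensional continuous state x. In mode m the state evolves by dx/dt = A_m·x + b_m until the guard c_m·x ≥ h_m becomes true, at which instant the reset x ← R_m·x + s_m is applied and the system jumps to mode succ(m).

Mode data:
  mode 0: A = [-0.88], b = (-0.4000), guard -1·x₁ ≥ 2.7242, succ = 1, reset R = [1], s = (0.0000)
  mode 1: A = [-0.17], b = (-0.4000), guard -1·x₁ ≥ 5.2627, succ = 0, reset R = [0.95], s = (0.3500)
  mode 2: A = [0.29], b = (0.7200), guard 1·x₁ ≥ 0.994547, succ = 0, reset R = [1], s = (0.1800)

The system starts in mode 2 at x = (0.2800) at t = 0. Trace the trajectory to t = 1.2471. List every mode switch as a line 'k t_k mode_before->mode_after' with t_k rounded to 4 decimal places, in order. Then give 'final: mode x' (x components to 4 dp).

Mode 2: guard c·x = 0.9945 hit at Δt = 0.7932 (t = 0.7932), x⁻ = (0.9945) → reset → x⁺ = (1.1745), jump to mode 0
Mode 0: flow for 0.4539 to horizon, guard not reached → x = (0.6381)

1 0.7932 2->0
final: 0 0.6381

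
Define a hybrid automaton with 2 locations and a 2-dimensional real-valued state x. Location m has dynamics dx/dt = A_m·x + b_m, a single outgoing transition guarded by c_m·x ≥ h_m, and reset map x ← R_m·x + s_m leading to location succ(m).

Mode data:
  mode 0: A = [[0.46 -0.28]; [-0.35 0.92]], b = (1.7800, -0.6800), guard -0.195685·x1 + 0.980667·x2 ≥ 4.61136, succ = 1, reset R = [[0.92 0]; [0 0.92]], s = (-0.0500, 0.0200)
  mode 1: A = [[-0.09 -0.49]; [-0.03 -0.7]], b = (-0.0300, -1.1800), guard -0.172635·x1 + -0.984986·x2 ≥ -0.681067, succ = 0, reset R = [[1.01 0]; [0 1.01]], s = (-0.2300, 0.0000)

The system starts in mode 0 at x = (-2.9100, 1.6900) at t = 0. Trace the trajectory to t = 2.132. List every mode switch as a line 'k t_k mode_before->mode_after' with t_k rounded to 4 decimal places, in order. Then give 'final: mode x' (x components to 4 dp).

Mode 0: guard c·x = 4.6114 hit at Δt = 0.8249 (t = 0.8249), x⁻ = (-3.2107, 4.0616) → reset → x⁺ = (-3.0038, 3.7567), jump to mode 1
Mode 1: guard c·x = -0.6811 hit at Δt = 0.8639 (t = 1.6888), x⁻ = (-3.7892, 1.3556) → reset → x⁺ = (-4.0571, 1.3691), jump to mode 0
Mode 0: flow for 0.4432 to horizon, guard not reached → x = (-4.3565, 2.4869)

1 0.8249 0->1
2 1.6888 1->0
final: 0 -4.3565 2.4869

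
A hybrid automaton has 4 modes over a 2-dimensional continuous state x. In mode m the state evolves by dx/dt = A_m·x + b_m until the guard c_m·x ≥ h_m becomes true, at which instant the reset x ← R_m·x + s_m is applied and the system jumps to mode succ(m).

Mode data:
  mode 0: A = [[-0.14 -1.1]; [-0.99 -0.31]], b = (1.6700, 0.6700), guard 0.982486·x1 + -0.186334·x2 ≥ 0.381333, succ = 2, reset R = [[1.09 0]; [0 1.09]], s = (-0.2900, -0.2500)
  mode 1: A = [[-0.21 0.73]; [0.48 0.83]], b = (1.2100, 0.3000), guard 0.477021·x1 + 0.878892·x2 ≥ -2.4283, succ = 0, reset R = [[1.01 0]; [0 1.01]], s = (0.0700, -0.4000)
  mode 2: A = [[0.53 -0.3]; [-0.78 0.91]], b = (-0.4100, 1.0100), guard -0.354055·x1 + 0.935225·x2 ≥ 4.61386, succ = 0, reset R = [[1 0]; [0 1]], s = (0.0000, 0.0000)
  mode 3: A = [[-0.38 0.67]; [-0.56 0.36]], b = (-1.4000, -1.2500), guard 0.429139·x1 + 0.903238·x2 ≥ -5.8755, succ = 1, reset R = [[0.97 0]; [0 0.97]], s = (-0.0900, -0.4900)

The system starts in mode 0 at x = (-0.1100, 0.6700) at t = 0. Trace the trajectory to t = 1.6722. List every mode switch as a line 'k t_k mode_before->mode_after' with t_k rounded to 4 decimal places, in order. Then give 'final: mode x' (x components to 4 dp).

1 0.8680 0->2
final: 2 -0.3556 2.4964

Mode 0: guard c·x = 0.3813 hit at Δt = 0.8680 (t = 0.8680), x⁻ = (0.5460, 0.8324) → reset → x⁺ = (0.3051, 0.6573), jump to mode 2
Mode 2: flow for 0.8042 to horizon, guard not reached → x = (-0.3556, 2.4964)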